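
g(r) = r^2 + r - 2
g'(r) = 2*r + 1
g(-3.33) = 5.76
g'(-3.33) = -5.66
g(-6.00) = 28.00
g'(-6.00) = -11.00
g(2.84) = 8.91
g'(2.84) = 6.68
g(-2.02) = 0.06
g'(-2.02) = -3.04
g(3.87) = 16.85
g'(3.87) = 8.74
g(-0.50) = -2.25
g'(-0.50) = 0.00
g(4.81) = 25.95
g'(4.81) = 10.62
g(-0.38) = -2.24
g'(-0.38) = 0.24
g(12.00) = 154.00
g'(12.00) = 25.00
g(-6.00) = 28.00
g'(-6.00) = -11.00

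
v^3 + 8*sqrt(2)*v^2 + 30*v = v*(v + 3*sqrt(2))*(v + 5*sqrt(2))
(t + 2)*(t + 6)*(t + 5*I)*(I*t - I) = I*t^4 - 5*t^3 + 7*I*t^3 - 35*t^2 + 4*I*t^2 - 20*t - 12*I*t + 60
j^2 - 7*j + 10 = (j - 5)*(j - 2)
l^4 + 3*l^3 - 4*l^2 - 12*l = l*(l - 2)*(l + 2)*(l + 3)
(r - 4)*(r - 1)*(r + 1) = r^3 - 4*r^2 - r + 4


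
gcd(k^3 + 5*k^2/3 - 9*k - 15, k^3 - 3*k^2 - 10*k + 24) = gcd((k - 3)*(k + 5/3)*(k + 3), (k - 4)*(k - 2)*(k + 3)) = k + 3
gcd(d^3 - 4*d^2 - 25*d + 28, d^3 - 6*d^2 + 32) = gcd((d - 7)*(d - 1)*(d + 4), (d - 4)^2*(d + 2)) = 1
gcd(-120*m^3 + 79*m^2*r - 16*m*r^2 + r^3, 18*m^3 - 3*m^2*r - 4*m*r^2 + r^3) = -3*m + r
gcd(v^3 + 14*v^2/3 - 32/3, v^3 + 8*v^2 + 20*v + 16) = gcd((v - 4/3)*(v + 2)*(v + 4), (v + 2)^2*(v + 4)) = v^2 + 6*v + 8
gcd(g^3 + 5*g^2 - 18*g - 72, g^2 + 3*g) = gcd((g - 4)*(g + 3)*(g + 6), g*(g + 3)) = g + 3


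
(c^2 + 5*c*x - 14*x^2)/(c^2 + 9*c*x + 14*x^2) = (c - 2*x)/(c + 2*x)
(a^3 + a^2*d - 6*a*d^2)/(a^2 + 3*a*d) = a - 2*d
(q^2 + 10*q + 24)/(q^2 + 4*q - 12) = (q + 4)/(q - 2)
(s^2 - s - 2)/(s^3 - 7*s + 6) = (s + 1)/(s^2 + 2*s - 3)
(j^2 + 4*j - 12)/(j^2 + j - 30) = (j - 2)/(j - 5)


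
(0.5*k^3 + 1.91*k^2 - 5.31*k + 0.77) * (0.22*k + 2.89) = 0.11*k^4 + 1.8652*k^3 + 4.3517*k^2 - 15.1765*k + 2.2253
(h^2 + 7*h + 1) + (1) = h^2 + 7*h + 2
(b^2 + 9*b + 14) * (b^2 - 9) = b^4 + 9*b^3 + 5*b^2 - 81*b - 126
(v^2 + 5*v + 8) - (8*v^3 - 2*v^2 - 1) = -8*v^3 + 3*v^2 + 5*v + 9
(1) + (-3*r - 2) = -3*r - 1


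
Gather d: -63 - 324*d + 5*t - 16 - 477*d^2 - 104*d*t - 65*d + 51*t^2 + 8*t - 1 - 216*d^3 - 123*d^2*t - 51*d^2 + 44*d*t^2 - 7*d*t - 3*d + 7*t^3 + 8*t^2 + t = -216*d^3 + d^2*(-123*t - 528) + d*(44*t^2 - 111*t - 392) + 7*t^3 + 59*t^2 + 14*t - 80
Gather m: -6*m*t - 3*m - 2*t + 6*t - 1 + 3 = m*(-6*t - 3) + 4*t + 2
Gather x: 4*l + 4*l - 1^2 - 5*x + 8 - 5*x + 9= 8*l - 10*x + 16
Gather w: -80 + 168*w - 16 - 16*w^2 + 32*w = -16*w^2 + 200*w - 96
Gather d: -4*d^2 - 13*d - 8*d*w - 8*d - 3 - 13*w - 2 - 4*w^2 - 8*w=-4*d^2 + d*(-8*w - 21) - 4*w^2 - 21*w - 5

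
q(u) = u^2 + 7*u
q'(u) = 2*u + 7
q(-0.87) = -5.33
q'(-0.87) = 5.26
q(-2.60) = -11.44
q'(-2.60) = 1.80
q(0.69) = 5.31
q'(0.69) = 8.38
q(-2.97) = -11.97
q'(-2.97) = 1.06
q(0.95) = 7.55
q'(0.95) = 8.90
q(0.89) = 7.02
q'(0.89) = 8.78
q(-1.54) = -8.41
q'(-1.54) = 3.92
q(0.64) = 4.89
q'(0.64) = 8.28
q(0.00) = 0.00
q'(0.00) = 7.00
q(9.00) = 144.00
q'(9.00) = 25.00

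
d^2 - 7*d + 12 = (d - 4)*(d - 3)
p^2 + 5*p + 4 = (p + 1)*(p + 4)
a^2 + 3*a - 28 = (a - 4)*(a + 7)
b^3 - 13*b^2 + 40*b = b*(b - 8)*(b - 5)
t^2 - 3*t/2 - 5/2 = (t - 5/2)*(t + 1)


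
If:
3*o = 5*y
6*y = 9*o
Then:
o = 0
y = 0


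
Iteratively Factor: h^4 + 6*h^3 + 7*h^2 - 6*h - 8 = (h + 2)*(h^3 + 4*h^2 - h - 4) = (h + 1)*(h + 2)*(h^2 + 3*h - 4) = (h - 1)*(h + 1)*(h + 2)*(h + 4)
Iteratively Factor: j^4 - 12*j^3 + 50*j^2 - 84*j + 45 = (j - 3)*(j^3 - 9*j^2 + 23*j - 15) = (j - 3)*(j - 1)*(j^2 - 8*j + 15) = (j - 3)^2*(j - 1)*(j - 5)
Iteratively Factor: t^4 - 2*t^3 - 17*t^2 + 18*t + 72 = (t - 3)*(t^3 + t^2 - 14*t - 24) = (t - 3)*(t + 3)*(t^2 - 2*t - 8) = (t - 3)*(t + 2)*(t + 3)*(t - 4)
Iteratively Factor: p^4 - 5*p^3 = (p)*(p^3 - 5*p^2) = p^2*(p^2 - 5*p) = p^2*(p - 5)*(p)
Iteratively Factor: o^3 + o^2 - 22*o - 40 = (o - 5)*(o^2 + 6*o + 8) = (o - 5)*(o + 2)*(o + 4)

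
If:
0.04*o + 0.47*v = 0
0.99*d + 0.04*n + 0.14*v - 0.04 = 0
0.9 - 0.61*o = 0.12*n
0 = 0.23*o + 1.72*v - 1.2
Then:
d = 2.86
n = -65.45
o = 14.35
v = -1.22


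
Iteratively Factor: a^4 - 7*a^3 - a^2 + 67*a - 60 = (a - 4)*(a^3 - 3*a^2 - 13*a + 15) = (a - 5)*(a - 4)*(a^2 + 2*a - 3) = (a - 5)*(a - 4)*(a + 3)*(a - 1)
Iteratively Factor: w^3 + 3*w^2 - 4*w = (w + 4)*(w^2 - w) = (w - 1)*(w + 4)*(w)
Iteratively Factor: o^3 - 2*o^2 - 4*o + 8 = (o + 2)*(o^2 - 4*o + 4) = (o - 2)*(o + 2)*(o - 2)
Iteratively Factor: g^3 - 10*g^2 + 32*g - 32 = (g - 2)*(g^2 - 8*g + 16) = (g - 4)*(g - 2)*(g - 4)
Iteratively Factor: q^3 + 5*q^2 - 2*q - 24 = (q - 2)*(q^2 + 7*q + 12) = (q - 2)*(q + 3)*(q + 4)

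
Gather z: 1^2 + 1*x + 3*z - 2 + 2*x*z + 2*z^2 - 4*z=x + 2*z^2 + z*(2*x - 1) - 1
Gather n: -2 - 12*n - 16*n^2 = -16*n^2 - 12*n - 2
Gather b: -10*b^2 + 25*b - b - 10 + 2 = -10*b^2 + 24*b - 8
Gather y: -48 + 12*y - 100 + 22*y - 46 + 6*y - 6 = 40*y - 200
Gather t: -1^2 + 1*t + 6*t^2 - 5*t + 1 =6*t^2 - 4*t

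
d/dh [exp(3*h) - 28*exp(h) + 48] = (3*exp(2*h) - 28)*exp(h)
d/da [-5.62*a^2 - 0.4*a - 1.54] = -11.24*a - 0.4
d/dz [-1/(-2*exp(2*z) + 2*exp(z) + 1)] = (2 - 4*exp(z))*exp(z)/(-2*exp(2*z) + 2*exp(z) + 1)^2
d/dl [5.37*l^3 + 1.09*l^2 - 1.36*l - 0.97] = 16.11*l^2 + 2.18*l - 1.36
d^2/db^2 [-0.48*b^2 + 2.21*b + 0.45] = -0.960000000000000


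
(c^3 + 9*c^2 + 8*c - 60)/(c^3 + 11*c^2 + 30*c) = (c - 2)/c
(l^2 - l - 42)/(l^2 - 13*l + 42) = (l + 6)/(l - 6)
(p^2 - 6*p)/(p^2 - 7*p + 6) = p/(p - 1)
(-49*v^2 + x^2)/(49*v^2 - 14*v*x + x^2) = (7*v + x)/(-7*v + x)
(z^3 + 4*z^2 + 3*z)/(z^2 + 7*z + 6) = z*(z + 3)/(z + 6)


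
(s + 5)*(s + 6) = s^2 + 11*s + 30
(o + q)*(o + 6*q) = o^2 + 7*o*q + 6*q^2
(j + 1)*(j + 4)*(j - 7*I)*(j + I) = j^4 + 5*j^3 - 6*I*j^3 + 11*j^2 - 30*I*j^2 + 35*j - 24*I*j + 28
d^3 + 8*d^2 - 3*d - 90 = (d - 3)*(d + 5)*(d + 6)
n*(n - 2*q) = n^2 - 2*n*q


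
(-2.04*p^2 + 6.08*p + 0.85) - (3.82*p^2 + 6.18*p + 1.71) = -5.86*p^2 - 0.0999999999999996*p - 0.86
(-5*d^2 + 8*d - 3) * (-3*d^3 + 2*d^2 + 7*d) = 15*d^5 - 34*d^4 - 10*d^3 + 50*d^2 - 21*d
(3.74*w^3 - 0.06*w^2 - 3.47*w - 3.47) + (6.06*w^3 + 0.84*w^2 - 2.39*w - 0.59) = 9.8*w^3 + 0.78*w^2 - 5.86*w - 4.06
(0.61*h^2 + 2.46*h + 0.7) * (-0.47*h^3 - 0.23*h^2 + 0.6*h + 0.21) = -0.2867*h^5 - 1.2965*h^4 - 0.5288*h^3 + 1.4431*h^2 + 0.9366*h + 0.147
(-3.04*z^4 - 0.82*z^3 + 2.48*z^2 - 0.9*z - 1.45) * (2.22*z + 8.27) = -6.7488*z^5 - 26.9612*z^4 - 1.2758*z^3 + 18.5116*z^2 - 10.662*z - 11.9915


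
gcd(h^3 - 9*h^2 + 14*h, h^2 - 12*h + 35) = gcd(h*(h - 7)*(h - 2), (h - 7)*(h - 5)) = h - 7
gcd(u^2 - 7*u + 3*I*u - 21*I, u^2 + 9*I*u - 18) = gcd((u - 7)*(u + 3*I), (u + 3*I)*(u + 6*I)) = u + 3*I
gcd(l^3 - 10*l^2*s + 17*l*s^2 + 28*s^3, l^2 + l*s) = l + s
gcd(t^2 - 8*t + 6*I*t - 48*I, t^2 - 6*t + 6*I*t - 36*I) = t + 6*I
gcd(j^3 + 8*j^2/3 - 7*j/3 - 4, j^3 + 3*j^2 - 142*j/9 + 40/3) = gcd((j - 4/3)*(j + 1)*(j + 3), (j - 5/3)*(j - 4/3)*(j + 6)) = j - 4/3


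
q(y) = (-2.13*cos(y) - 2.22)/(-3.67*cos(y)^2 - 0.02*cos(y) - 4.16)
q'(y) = (-7.34*sin(y)*cos(y) - 0.02*sin(y))*(-2.13*cos(y) - 2.22)/(-3.67*cos(y)^2 - 0.02*cos(y) - 4.16)^2 + 2.13*sin(y)/(-3.67*cos(y)^2 - 0.02*cos(y) - 4.16) = (7.8171*cos(y)^2 + 16.2948*cos(y) - 8.8164)*sin(y)/(13.4689*cos(y)^4 + 0.1468*cos(y)^3 + 30.5348*cos(y)^2 + 0.1664*cos(y) + 17.3056)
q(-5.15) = 0.65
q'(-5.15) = -0.02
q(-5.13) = 0.65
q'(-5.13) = -0.04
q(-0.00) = 0.55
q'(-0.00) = 0.00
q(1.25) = 0.64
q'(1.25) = -0.13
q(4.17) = 0.22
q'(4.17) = 0.49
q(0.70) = 0.61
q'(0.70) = 0.13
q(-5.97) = 0.57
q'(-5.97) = 0.08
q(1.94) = 0.31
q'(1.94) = -0.59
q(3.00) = 0.01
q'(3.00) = -0.04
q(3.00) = 0.01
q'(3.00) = -0.04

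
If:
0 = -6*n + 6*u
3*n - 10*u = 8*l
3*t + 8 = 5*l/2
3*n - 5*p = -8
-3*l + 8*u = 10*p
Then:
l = -112/37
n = 128/37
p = 136/37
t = -192/37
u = 128/37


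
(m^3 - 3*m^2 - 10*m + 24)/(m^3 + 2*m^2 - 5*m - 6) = (m - 4)/(m + 1)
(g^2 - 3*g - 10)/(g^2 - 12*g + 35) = (g + 2)/(g - 7)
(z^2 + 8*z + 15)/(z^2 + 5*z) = (z + 3)/z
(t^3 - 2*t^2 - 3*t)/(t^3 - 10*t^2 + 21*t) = (t + 1)/(t - 7)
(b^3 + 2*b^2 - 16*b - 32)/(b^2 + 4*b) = b - 2 - 8/b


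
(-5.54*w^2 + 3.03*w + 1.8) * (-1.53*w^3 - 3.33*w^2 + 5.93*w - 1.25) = 8.4762*w^5 + 13.8123*w^4 - 45.6961*w^3 + 18.8989*w^2 + 6.8865*w - 2.25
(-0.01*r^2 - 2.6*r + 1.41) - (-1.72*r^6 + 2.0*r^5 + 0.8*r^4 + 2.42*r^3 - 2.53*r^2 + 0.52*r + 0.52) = 1.72*r^6 - 2.0*r^5 - 0.8*r^4 - 2.42*r^3 + 2.52*r^2 - 3.12*r + 0.89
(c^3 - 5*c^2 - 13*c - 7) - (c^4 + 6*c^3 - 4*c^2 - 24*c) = -c^4 - 5*c^3 - c^2 + 11*c - 7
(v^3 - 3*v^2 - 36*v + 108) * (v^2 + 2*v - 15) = v^5 - v^4 - 57*v^3 + 81*v^2 + 756*v - 1620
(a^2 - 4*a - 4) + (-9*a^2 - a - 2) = -8*a^2 - 5*a - 6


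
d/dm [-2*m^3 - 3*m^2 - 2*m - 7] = -6*m^2 - 6*m - 2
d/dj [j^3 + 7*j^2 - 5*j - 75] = 3*j^2 + 14*j - 5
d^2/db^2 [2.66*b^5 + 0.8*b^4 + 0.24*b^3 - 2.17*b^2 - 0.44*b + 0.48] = 53.2*b^3 + 9.6*b^2 + 1.44*b - 4.34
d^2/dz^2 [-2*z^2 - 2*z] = -4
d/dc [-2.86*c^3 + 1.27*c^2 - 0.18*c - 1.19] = -8.58*c^2 + 2.54*c - 0.18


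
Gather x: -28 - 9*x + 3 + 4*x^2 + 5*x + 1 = 4*x^2 - 4*x - 24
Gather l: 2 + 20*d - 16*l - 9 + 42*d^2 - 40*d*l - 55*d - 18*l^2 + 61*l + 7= 42*d^2 - 35*d - 18*l^2 + l*(45 - 40*d)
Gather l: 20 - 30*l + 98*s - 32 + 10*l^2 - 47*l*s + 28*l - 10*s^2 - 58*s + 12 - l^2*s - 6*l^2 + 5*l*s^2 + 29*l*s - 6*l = l^2*(4 - s) + l*(5*s^2 - 18*s - 8) - 10*s^2 + 40*s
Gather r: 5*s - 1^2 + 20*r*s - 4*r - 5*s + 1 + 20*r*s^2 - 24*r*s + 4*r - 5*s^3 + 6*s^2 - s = r*(20*s^2 - 4*s) - 5*s^3 + 6*s^2 - s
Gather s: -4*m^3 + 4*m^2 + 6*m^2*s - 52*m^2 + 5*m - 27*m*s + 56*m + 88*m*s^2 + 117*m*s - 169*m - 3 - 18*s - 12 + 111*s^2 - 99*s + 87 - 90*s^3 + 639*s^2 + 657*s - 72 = -4*m^3 - 48*m^2 - 108*m - 90*s^3 + s^2*(88*m + 750) + s*(6*m^2 + 90*m + 540)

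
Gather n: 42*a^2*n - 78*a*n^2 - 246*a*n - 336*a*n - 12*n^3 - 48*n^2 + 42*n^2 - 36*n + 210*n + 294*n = -12*n^3 + n^2*(-78*a - 6) + n*(42*a^2 - 582*a + 468)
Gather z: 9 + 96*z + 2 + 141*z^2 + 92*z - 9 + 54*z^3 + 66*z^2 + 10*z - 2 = 54*z^3 + 207*z^2 + 198*z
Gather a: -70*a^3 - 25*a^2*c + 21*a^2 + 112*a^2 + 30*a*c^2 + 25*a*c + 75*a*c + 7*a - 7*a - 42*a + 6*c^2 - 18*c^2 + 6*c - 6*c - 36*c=-70*a^3 + a^2*(133 - 25*c) + a*(30*c^2 + 100*c - 42) - 12*c^2 - 36*c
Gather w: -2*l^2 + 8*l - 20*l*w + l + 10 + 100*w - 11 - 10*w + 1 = -2*l^2 + 9*l + w*(90 - 20*l)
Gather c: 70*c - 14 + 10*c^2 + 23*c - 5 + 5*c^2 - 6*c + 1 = 15*c^2 + 87*c - 18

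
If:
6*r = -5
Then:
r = -5/6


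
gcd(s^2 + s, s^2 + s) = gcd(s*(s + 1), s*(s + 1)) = s^2 + s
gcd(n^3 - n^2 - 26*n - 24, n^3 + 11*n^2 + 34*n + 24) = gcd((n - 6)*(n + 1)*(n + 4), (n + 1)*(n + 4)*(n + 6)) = n^2 + 5*n + 4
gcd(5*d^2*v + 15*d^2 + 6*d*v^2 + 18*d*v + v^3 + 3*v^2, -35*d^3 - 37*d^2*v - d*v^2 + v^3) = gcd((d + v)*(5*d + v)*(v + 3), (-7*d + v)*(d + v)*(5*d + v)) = 5*d^2 + 6*d*v + v^2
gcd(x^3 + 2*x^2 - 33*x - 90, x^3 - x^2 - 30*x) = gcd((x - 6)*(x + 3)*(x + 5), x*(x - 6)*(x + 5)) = x^2 - x - 30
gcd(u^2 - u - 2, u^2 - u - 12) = 1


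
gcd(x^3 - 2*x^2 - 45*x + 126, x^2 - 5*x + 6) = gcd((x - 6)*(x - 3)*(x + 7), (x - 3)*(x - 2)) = x - 3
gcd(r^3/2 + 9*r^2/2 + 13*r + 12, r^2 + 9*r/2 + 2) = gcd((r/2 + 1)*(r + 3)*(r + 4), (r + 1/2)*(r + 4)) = r + 4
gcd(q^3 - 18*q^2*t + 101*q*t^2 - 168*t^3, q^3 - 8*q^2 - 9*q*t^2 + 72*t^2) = q - 3*t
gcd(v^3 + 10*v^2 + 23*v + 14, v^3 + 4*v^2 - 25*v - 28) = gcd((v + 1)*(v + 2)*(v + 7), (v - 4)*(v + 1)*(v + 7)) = v^2 + 8*v + 7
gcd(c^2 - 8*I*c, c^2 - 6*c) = c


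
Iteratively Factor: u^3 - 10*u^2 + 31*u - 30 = (u - 5)*(u^2 - 5*u + 6) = (u - 5)*(u - 2)*(u - 3)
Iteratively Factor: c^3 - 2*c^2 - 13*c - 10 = (c + 1)*(c^2 - 3*c - 10) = (c - 5)*(c + 1)*(c + 2)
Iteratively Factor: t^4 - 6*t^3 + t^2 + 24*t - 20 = (t - 2)*(t^3 - 4*t^2 - 7*t + 10) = (t - 2)*(t - 1)*(t^2 - 3*t - 10) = (t - 5)*(t - 2)*(t - 1)*(t + 2)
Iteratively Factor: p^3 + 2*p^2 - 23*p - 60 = (p + 3)*(p^2 - p - 20) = (p + 3)*(p + 4)*(p - 5)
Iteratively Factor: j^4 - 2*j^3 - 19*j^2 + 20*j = (j - 1)*(j^3 - j^2 - 20*j) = j*(j - 1)*(j^2 - j - 20) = j*(j - 1)*(j + 4)*(j - 5)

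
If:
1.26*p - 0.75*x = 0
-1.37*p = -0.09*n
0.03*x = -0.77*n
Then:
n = 0.00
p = 0.00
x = 0.00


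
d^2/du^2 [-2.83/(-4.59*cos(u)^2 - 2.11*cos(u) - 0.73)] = (-238.490892*(1 - cos(u)^2)^2 - 82.224801*cos(u)^3 - 93.914965*cos(u)^2 + 168.808651*cos(u) + 244.724816)/(4.59*cos(u)^2 + 2.11*cos(u) + 0.73)^3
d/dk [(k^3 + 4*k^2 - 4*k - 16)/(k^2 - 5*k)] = (k^4 - 10*k^3 - 16*k^2 + 32*k - 80)/(k^2*(k^2 - 10*k + 25))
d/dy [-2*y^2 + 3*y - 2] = 3 - 4*y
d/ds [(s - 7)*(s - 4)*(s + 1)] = 3*s^2 - 20*s + 17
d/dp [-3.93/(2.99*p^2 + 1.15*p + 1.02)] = (23.5014*p + 4.5195)/(2.99*p^2 + 1.15*p + 1.02)^2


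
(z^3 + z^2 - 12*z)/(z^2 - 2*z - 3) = z*(z + 4)/(z + 1)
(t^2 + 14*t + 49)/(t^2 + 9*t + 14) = (t + 7)/(t + 2)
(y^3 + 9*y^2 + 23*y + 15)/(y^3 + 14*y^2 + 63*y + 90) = (y + 1)/(y + 6)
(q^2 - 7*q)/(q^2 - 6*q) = (q - 7)/(q - 6)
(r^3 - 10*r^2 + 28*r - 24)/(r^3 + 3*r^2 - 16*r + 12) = (r^2 - 8*r + 12)/(r^2 + 5*r - 6)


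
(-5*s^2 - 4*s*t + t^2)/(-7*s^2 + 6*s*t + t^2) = (-5*s^2 - 4*s*t + t^2)/(-7*s^2 + 6*s*t + t^2)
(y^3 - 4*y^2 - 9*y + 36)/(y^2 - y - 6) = (y^2 - y - 12)/(y + 2)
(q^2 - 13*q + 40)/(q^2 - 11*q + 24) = (q - 5)/(q - 3)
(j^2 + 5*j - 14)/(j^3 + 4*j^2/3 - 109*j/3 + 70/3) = 3*(j - 2)/(3*j^2 - 17*j + 10)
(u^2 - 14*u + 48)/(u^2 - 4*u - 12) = (u - 8)/(u + 2)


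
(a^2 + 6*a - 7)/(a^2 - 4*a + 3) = (a + 7)/(a - 3)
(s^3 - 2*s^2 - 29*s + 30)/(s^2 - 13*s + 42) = (s^2 + 4*s - 5)/(s - 7)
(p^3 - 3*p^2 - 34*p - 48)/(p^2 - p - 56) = (p^2 + 5*p + 6)/(p + 7)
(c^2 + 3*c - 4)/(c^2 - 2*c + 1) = (c + 4)/(c - 1)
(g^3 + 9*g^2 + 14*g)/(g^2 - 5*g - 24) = g*(g^2 + 9*g + 14)/(g^2 - 5*g - 24)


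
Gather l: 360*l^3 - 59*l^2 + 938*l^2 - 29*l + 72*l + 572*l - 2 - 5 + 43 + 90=360*l^3 + 879*l^2 + 615*l + 126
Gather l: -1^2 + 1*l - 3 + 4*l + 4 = 5*l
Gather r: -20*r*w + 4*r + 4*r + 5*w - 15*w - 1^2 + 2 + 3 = r*(8 - 20*w) - 10*w + 4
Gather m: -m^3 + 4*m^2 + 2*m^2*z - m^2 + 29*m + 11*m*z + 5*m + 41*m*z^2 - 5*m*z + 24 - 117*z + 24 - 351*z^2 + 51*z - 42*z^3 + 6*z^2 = -m^3 + m^2*(2*z + 3) + m*(41*z^2 + 6*z + 34) - 42*z^3 - 345*z^2 - 66*z + 48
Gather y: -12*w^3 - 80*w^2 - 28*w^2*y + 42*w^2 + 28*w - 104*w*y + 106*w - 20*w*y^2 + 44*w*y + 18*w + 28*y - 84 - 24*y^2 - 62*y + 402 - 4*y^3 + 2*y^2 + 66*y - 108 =-12*w^3 - 38*w^2 + 152*w - 4*y^3 + y^2*(-20*w - 22) + y*(-28*w^2 - 60*w + 32) + 210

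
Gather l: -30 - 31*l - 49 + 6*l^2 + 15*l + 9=6*l^2 - 16*l - 70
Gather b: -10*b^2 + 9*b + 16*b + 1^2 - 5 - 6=-10*b^2 + 25*b - 10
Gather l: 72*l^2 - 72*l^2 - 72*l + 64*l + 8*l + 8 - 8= 0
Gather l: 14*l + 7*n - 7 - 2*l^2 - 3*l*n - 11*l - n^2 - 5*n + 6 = -2*l^2 + l*(3 - 3*n) - n^2 + 2*n - 1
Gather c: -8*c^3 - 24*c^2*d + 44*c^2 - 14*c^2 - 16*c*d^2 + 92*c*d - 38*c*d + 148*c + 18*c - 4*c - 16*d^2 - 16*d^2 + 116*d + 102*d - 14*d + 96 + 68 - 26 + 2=-8*c^3 + c^2*(30 - 24*d) + c*(-16*d^2 + 54*d + 162) - 32*d^2 + 204*d + 140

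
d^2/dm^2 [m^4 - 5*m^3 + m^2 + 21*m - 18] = 12*m^2 - 30*m + 2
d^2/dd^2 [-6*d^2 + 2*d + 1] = -12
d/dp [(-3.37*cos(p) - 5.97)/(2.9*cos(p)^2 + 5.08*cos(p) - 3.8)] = (9.77299999999999*sin(p)^2 - 34.626*cos(p) - 52.9066)*sin(p)/(2.9*cos(p)^2 + 5.08*cos(p) - 3.8)^2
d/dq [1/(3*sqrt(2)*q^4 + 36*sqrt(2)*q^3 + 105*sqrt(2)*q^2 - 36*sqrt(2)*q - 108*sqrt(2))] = sqrt(2)*(-2*q^3 - 18*q^2 - 35*q + 6)/(3*(q^4 + 12*q^3 + 35*q^2 - 12*q - 36)^2)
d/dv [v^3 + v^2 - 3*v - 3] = 3*v^2 + 2*v - 3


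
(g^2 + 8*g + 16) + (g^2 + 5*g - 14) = 2*g^2 + 13*g + 2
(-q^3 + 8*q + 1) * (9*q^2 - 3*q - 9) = -9*q^5 + 3*q^4 + 81*q^3 - 15*q^2 - 75*q - 9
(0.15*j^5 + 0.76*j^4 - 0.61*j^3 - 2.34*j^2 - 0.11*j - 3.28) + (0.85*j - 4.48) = 0.15*j^5 + 0.76*j^4 - 0.61*j^3 - 2.34*j^2 + 0.74*j - 7.76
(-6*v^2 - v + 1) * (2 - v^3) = 6*v^5 + v^4 - v^3 - 12*v^2 - 2*v + 2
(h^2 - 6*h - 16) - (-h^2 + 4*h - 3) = 2*h^2 - 10*h - 13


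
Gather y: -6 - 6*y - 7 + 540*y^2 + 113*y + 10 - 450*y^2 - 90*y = 90*y^2 + 17*y - 3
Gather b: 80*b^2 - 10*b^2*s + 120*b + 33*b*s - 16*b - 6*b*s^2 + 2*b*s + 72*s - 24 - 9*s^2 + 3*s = b^2*(80 - 10*s) + b*(-6*s^2 + 35*s + 104) - 9*s^2 + 75*s - 24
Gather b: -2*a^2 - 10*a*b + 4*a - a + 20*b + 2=-2*a^2 + 3*a + b*(20 - 10*a) + 2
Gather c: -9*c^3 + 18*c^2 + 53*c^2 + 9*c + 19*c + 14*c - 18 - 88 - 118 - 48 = -9*c^3 + 71*c^2 + 42*c - 272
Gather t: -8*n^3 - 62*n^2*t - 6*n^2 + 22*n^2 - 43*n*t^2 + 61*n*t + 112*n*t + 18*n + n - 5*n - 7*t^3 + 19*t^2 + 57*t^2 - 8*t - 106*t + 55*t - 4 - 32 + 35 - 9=-8*n^3 + 16*n^2 + 14*n - 7*t^3 + t^2*(76 - 43*n) + t*(-62*n^2 + 173*n - 59) - 10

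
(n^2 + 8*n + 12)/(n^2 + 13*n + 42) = (n + 2)/(n + 7)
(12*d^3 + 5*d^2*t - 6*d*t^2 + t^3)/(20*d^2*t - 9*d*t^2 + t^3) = (-3*d^2 - 2*d*t + t^2)/(t*(-5*d + t))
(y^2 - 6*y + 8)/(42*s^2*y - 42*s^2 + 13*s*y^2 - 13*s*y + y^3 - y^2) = (y^2 - 6*y + 8)/(42*s^2*y - 42*s^2 + 13*s*y^2 - 13*s*y + y^3 - y^2)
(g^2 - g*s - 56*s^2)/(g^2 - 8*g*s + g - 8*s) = (g + 7*s)/(g + 1)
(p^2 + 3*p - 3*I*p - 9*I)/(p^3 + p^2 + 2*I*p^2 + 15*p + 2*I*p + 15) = (p + 3)/(p^2 + p*(1 + 5*I) + 5*I)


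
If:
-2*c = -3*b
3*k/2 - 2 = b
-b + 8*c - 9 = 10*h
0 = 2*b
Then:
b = 0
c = 0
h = -9/10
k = 4/3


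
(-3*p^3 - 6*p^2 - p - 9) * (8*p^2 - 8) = -24*p^5 - 48*p^4 + 16*p^3 - 24*p^2 + 8*p + 72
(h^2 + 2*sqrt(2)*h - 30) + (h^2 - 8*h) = 2*h^2 - 8*h + 2*sqrt(2)*h - 30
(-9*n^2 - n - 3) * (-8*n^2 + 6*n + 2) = 72*n^4 - 46*n^3 - 20*n - 6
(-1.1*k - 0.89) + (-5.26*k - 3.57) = -6.36*k - 4.46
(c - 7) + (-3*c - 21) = -2*c - 28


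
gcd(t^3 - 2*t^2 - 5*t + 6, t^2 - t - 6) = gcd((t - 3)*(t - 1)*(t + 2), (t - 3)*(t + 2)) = t^2 - t - 6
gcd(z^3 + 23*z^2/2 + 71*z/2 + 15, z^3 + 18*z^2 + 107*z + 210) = z^2 + 11*z + 30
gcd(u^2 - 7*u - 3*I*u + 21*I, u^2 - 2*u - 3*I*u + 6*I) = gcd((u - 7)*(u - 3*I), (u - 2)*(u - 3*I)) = u - 3*I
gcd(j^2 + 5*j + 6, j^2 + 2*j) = j + 2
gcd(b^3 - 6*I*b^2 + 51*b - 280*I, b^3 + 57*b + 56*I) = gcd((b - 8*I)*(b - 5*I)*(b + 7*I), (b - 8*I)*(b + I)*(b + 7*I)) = b^2 - I*b + 56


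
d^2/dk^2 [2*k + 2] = 0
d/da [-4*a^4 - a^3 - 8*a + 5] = -16*a^3 - 3*a^2 - 8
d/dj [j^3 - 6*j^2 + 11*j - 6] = 3*j^2 - 12*j + 11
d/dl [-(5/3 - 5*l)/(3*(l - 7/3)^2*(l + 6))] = 5*(-18*l^2 - 45*l - 97)/(27*l^5 + 135*l^4 - 855*l^3 - 1855*l^2 + 11760*l - 12348)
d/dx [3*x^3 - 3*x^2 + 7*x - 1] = 9*x^2 - 6*x + 7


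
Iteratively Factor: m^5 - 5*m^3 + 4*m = (m + 2)*(m^4 - 2*m^3 - m^2 + 2*m) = (m - 2)*(m + 2)*(m^3 - m) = m*(m - 2)*(m + 2)*(m^2 - 1) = m*(m - 2)*(m + 1)*(m + 2)*(m - 1)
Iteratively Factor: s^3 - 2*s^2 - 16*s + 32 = (s - 4)*(s^2 + 2*s - 8) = (s - 4)*(s + 4)*(s - 2)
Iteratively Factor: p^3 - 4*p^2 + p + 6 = (p - 3)*(p^2 - p - 2) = (p - 3)*(p + 1)*(p - 2)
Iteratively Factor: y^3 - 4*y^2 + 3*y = (y - 1)*(y^2 - 3*y) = y*(y - 1)*(y - 3)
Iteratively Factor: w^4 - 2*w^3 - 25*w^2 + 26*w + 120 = (w + 2)*(w^3 - 4*w^2 - 17*w + 60) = (w + 2)*(w + 4)*(w^2 - 8*w + 15) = (w - 5)*(w + 2)*(w + 4)*(w - 3)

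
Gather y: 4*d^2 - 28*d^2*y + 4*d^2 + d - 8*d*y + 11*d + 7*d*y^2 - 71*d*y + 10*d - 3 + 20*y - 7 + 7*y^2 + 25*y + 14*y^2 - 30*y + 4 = 8*d^2 + 22*d + y^2*(7*d + 21) + y*(-28*d^2 - 79*d + 15) - 6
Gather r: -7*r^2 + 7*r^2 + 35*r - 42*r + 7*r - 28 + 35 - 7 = 0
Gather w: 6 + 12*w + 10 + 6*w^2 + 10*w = 6*w^2 + 22*w + 16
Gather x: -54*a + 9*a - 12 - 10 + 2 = -45*a - 20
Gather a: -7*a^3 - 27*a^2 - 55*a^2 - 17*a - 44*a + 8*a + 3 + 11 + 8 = -7*a^3 - 82*a^2 - 53*a + 22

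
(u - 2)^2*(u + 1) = u^3 - 3*u^2 + 4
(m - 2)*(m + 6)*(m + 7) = m^3 + 11*m^2 + 16*m - 84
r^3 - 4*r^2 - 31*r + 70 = (r - 7)*(r - 2)*(r + 5)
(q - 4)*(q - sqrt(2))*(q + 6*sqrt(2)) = q^3 - 4*q^2 + 5*sqrt(2)*q^2 - 20*sqrt(2)*q - 12*q + 48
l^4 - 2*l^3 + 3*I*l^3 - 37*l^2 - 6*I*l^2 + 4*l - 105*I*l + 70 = (l - 7)*(l + 5)*(l + I)*(l + 2*I)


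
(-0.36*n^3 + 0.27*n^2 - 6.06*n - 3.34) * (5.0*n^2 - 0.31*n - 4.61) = -1.8*n^5 + 1.4616*n^4 - 28.7241*n^3 - 16.0661*n^2 + 28.972*n + 15.3974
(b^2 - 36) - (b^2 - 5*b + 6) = 5*b - 42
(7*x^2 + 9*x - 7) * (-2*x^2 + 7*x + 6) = -14*x^4 + 31*x^3 + 119*x^2 + 5*x - 42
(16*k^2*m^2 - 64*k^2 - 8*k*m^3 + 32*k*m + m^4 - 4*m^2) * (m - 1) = 16*k^2*m^3 - 16*k^2*m^2 - 64*k^2*m + 64*k^2 - 8*k*m^4 + 8*k*m^3 + 32*k*m^2 - 32*k*m + m^5 - m^4 - 4*m^3 + 4*m^2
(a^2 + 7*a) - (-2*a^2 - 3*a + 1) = 3*a^2 + 10*a - 1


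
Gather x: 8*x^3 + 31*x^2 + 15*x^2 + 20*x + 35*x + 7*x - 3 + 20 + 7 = 8*x^3 + 46*x^2 + 62*x + 24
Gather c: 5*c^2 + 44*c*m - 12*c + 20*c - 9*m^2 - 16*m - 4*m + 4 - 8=5*c^2 + c*(44*m + 8) - 9*m^2 - 20*m - 4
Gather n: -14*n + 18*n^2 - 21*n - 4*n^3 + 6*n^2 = -4*n^3 + 24*n^2 - 35*n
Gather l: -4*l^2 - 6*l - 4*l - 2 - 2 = -4*l^2 - 10*l - 4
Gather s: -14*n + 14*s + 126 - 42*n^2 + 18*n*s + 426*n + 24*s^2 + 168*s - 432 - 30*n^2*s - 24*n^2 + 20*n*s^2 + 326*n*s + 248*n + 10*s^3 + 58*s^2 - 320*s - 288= -66*n^2 + 660*n + 10*s^3 + s^2*(20*n + 82) + s*(-30*n^2 + 344*n - 138) - 594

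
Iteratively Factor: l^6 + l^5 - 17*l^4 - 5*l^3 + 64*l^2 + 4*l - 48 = (l - 1)*(l^5 + 2*l^4 - 15*l^3 - 20*l^2 + 44*l + 48) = (l - 3)*(l - 1)*(l^4 + 5*l^3 - 20*l - 16) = (l - 3)*(l - 1)*(l + 1)*(l^3 + 4*l^2 - 4*l - 16) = (l - 3)*(l - 2)*(l - 1)*(l + 1)*(l^2 + 6*l + 8) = (l - 3)*(l - 2)*(l - 1)*(l + 1)*(l + 2)*(l + 4)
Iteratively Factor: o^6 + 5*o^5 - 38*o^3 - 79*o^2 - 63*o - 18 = (o + 1)*(o^5 + 4*o^4 - 4*o^3 - 34*o^2 - 45*o - 18) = (o + 1)*(o + 2)*(o^4 + 2*o^3 - 8*o^2 - 18*o - 9) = (o - 3)*(o + 1)*(o + 2)*(o^3 + 5*o^2 + 7*o + 3) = (o - 3)*(o + 1)^2*(o + 2)*(o^2 + 4*o + 3) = (o - 3)*(o + 1)^3*(o + 2)*(o + 3)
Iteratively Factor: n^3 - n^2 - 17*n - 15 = (n + 1)*(n^2 - 2*n - 15) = (n - 5)*(n + 1)*(n + 3)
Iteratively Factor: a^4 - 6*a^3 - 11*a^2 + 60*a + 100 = (a + 2)*(a^3 - 8*a^2 + 5*a + 50) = (a + 2)^2*(a^2 - 10*a + 25) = (a - 5)*(a + 2)^2*(a - 5)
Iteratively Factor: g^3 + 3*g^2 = (g)*(g^2 + 3*g) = g*(g + 3)*(g)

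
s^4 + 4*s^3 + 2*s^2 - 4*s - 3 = (s - 1)*(s + 1)^2*(s + 3)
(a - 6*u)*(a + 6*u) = a^2 - 36*u^2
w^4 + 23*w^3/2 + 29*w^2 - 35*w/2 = w*(w - 1/2)*(w + 5)*(w + 7)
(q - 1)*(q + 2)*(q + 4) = q^3 + 5*q^2 + 2*q - 8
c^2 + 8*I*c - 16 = (c + 4*I)^2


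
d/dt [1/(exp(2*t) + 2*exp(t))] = -(2*exp(t) + 2)*exp(-t)/(exp(t) + 2)^2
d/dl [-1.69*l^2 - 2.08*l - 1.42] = -3.38*l - 2.08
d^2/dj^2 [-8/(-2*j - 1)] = 64/(2*j + 1)^3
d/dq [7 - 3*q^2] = -6*q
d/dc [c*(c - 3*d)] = 2*c - 3*d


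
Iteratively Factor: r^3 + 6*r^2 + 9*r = (r + 3)*(r^2 + 3*r) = r*(r + 3)*(r + 3)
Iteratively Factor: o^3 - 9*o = (o + 3)*(o^2 - 3*o) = (o - 3)*(o + 3)*(o)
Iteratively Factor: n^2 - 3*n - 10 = (n + 2)*(n - 5)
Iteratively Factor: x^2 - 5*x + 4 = (x - 4)*(x - 1)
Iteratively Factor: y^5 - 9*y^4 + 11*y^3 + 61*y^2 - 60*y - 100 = (y + 1)*(y^4 - 10*y^3 + 21*y^2 + 40*y - 100) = (y - 5)*(y + 1)*(y^3 - 5*y^2 - 4*y + 20) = (y - 5)^2*(y + 1)*(y^2 - 4) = (y - 5)^2*(y - 2)*(y + 1)*(y + 2)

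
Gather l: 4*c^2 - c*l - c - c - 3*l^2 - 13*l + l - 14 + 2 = 4*c^2 - 2*c - 3*l^2 + l*(-c - 12) - 12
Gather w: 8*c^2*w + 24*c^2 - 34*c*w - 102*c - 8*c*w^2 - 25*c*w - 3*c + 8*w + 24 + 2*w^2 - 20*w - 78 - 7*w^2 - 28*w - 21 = 24*c^2 - 105*c + w^2*(-8*c - 5) + w*(8*c^2 - 59*c - 40) - 75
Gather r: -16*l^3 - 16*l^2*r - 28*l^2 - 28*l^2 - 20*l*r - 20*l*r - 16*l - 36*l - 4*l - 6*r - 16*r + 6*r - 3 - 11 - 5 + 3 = -16*l^3 - 56*l^2 - 56*l + r*(-16*l^2 - 40*l - 16) - 16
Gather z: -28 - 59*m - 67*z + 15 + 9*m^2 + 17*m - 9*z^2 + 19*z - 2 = 9*m^2 - 42*m - 9*z^2 - 48*z - 15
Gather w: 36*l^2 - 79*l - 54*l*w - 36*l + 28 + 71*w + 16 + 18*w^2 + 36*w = 36*l^2 - 115*l + 18*w^2 + w*(107 - 54*l) + 44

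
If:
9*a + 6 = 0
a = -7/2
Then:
No Solution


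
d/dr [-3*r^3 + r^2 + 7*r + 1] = -9*r^2 + 2*r + 7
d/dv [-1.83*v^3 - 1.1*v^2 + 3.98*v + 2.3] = -5.49*v^2 - 2.2*v + 3.98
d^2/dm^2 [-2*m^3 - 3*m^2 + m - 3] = -12*m - 6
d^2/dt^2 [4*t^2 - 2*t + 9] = 8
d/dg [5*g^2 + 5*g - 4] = 10*g + 5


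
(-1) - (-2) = 1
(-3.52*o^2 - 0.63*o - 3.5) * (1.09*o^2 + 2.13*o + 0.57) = -3.8368*o^4 - 8.1843*o^3 - 7.1633*o^2 - 7.8141*o - 1.995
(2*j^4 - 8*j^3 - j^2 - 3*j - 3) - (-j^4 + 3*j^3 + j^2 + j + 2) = 3*j^4 - 11*j^3 - 2*j^2 - 4*j - 5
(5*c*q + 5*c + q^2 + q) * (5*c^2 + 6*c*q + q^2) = 25*c^3*q + 25*c^3 + 35*c^2*q^2 + 35*c^2*q + 11*c*q^3 + 11*c*q^2 + q^4 + q^3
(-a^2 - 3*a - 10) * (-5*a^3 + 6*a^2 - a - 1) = 5*a^5 + 9*a^4 + 33*a^3 - 56*a^2 + 13*a + 10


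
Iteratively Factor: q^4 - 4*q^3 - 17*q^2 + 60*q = (q)*(q^3 - 4*q^2 - 17*q + 60) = q*(q - 5)*(q^2 + q - 12) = q*(q - 5)*(q - 3)*(q + 4)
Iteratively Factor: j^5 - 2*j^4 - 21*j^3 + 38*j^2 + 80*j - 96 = (j + 4)*(j^4 - 6*j^3 + 3*j^2 + 26*j - 24) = (j - 3)*(j + 4)*(j^3 - 3*j^2 - 6*j + 8) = (j - 3)*(j + 2)*(j + 4)*(j^2 - 5*j + 4) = (j - 3)*(j - 1)*(j + 2)*(j + 4)*(j - 4)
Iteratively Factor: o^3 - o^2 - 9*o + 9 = (o - 3)*(o^2 + 2*o - 3) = (o - 3)*(o - 1)*(o + 3)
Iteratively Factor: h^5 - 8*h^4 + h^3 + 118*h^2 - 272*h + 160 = (h - 1)*(h^4 - 7*h^3 - 6*h^2 + 112*h - 160) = (h - 1)*(h + 4)*(h^3 - 11*h^2 + 38*h - 40) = (h - 4)*(h - 1)*(h + 4)*(h^2 - 7*h + 10) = (h - 5)*(h - 4)*(h - 1)*(h + 4)*(h - 2)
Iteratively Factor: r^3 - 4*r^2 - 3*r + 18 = (r - 3)*(r^2 - r - 6) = (r - 3)^2*(r + 2)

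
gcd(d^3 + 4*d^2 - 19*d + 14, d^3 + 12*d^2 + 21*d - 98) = d^2 + 5*d - 14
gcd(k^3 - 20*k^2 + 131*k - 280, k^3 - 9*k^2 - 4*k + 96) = k - 8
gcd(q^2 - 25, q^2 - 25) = q^2 - 25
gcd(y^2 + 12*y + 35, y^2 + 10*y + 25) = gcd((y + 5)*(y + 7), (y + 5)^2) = y + 5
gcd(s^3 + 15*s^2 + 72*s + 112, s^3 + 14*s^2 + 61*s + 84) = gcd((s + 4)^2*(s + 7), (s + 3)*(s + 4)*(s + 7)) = s^2 + 11*s + 28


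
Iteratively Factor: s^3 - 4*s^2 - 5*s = (s - 5)*(s^2 + s) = (s - 5)*(s + 1)*(s)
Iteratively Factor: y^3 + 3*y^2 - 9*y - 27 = (y - 3)*(y^2 + 6*y + 9) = (y - 3)*(y + 3)*(y + 3)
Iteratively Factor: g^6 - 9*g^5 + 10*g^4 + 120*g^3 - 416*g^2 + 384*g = (g - 4)*(g^5 - 5*g^4 - 10*g^3 + 80*g^2 - 96*g) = (g - 4)*(g + 4)*(g^4 - 9*g^3 + 26*g^2 - 24*g) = (g - 4)*(g - 2)*(g + 4)*(g^3 - 7*g^2 + 12*g) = (g - 4)^2*(g - 2)*(g + 4)*(g^2 - 3*g) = g*(g - 4)^2*(g - 2)*(g + 4)*(g - 3)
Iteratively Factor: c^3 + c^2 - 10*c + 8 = (c - 2)*(c^2 + 3*c - 4) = (c - 2)*(c - 1)*(c + 4)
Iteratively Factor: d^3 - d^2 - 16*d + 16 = (d + 4)*(d^2 - 5*d + 4) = (d - 1)*(d + 4)*(d - 4)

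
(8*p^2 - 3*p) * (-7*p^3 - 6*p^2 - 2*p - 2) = -56*p^5 - 27*p^4 + 2*p^3 - 10*p^2 + 6*p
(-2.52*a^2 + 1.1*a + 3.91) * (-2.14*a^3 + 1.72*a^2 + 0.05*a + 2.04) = 5.3928*a^5 - 6.6884*a^4 - 6.6014*a^3 + 1.6394*a^2 + 2.4395*a + 7.9764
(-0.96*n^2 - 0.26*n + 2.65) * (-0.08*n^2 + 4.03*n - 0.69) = 0.0768*n^4 - 3.848*n^3 - 0.5974*n^2 + 10.8589*n - 1.8285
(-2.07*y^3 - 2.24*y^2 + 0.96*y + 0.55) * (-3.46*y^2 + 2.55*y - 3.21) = 7.1622*y^5 + 2.4719*y^4 - 2.3889*y^3 + 7.7354*y^2 - 1.6791*y - 1.7655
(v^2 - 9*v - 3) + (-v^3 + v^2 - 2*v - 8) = -v^3 + 2*v^2 - 11*v - 11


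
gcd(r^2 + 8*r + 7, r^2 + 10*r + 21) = r + 7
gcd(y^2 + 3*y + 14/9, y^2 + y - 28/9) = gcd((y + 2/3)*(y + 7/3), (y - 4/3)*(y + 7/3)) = y + 7/3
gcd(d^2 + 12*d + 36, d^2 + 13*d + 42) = d + 6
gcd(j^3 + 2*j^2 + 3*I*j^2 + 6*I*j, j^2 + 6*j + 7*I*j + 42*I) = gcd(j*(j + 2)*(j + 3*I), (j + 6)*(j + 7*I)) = 1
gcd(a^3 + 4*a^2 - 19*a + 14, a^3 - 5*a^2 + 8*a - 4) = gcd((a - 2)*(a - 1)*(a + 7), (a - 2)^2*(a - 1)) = a^2 - 3*a + 2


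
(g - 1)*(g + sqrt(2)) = g^2 - g + sqrt(2)*g - sqrt(2)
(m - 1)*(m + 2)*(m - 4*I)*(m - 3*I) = m^4 + m^3 - 7*I*m^3 - 14*m^2 - 7*I*m^2 - 12*m + 14*I*m + 24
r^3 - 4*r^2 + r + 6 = (r - 3)*(r - 2)*(r + 1)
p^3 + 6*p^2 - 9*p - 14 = (p - 2)*(p + 1)*(p + 7)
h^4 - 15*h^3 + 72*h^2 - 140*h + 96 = (h - 8)*(h - 3)*(h - 2)^2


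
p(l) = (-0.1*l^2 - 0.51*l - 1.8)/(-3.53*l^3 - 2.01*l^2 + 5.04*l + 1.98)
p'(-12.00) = -0.00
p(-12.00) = -0.00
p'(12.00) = -0.00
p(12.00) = 0.00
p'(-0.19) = 9.27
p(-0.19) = -1.75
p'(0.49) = -0.08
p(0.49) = -0.58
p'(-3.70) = -0.01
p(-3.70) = -0.01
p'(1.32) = -5.29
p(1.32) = 0.89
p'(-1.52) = -3.99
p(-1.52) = -0.61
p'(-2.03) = -0.22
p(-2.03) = -0.09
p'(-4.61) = -0.00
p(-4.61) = -0.01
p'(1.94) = -0.25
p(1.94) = 0.15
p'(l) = (-0.2*l - 0.51)/(-3.53*l^3 - 2.01*l^2 + 5.04*l + 1.98) + (-0.1*l^2 - 0.51*l - 1.8)*(10.59*l^2 + 4.02*l - 5.04)/(-3.53*l^3 - 2.01*l^2 + 5.04*l + 1.98)^2 = (-0.353*l^4 - 3.6006*l^3 - 20.5911*l^2 - 7.632*l + 8.0622)/(12.4609*l^6 + 14.1906*l^5 - 31.5423*l^4 - 34.2396*l^3 + 17.442*l^2 + 19.9584*l + 3.9204)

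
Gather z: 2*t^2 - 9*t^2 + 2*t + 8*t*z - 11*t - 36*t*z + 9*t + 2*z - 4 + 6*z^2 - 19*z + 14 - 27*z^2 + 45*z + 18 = -7*t^2 - 21*z^2 + z*(28 - 28*t) + 28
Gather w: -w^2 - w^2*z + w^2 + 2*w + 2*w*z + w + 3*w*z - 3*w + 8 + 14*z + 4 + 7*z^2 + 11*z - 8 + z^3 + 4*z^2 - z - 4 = -w^2*z + 5*w*z + z^3 + 11*z^2 + 24*z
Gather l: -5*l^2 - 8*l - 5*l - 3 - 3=-5*l^2 - 13*l - 6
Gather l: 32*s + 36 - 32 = 32*s + 4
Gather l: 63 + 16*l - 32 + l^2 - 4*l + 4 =l^2 + 12*l + 35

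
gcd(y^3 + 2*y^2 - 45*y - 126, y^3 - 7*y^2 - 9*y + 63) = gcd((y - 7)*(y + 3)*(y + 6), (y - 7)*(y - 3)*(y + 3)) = y^2 - 4*y - 21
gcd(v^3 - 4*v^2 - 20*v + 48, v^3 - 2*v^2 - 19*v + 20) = v + 4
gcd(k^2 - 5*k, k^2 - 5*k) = k^2 - 5*k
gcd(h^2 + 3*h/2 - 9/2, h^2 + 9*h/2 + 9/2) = h + 3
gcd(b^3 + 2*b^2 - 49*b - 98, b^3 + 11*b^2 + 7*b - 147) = b + 7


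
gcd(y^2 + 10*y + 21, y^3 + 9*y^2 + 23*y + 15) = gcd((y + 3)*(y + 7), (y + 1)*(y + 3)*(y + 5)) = y + 3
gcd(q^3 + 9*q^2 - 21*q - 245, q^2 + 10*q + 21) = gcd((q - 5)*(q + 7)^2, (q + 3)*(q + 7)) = q + 7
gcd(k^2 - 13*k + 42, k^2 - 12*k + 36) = k - 6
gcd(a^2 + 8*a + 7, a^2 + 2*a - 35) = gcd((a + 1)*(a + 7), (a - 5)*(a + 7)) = a + 7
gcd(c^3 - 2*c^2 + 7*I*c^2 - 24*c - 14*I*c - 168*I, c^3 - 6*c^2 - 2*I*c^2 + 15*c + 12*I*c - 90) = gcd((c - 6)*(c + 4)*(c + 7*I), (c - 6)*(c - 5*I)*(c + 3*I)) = c - 6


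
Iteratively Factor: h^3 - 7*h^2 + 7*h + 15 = (h + 1)*(h^2 - 8*h + 15) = (h - 3)*(h + 1)*(h - 5)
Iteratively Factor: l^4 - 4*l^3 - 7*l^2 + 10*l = (l - 5)*(l^3 + l^2 - 2*l) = l*(l - 5)*(l^2 + l - 2) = l*(l - 5)*(l - 1)*(l + 2)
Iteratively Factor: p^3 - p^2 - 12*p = (p + 3)*(p^2 - 4*p) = p*(p + 3)*(p - 4)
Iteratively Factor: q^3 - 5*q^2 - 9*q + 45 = (q - 5)*(q^2 - 9) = (q - 5)*(q - 3)*(q + 3)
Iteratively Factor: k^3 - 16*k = (k)*(k^2 - 16) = k*(k - 4)*(k + 4)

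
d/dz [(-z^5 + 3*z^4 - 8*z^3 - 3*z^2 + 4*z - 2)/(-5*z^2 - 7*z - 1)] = (15*z^6 - 2*z^5 - 18*z^4 + 100*z^3 + 65*z^2 - 14*z - 18)/(25*z^4 + 70*z^3 + 59*z^2 + 14*z + 1)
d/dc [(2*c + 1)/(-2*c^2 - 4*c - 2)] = c/(c^3 + 3*c^2 + 3*c + 1)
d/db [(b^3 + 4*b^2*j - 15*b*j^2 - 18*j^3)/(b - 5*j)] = (2*b^3 - 11*b^2*j - 40*b*j^2 + 93*j^3)/(b^2 - 10*b*j + 25*j^2)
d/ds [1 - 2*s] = -2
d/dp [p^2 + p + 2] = 2*p + 1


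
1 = 1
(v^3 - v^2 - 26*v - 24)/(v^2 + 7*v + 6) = (v^2 - 2*v - 24)/(v + 6)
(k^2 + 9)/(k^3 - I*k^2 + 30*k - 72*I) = (k + 3*I)/(k^2 + 2*I*k + 24)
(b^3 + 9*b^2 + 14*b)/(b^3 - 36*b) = (b^2 + 9*b + 14)/(b^2 - 36)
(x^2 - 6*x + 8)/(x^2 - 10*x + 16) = (x - 4)/(x - 8)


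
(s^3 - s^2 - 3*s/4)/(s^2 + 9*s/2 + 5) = s*(4*s^2 - 4*s - 3)/(2*(2*s^2 + 9*s + 10))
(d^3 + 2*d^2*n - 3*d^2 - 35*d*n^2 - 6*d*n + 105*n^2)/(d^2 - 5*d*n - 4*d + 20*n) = (d^2 + 7*d*n - 3*d - 21*n)/(d - 4)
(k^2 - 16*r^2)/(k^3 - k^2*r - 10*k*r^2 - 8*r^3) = (k + 4*r)/(k^2 + 3*k*r + 2*r^2)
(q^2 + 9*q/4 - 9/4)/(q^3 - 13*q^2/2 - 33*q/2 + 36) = (4*q - 3)/(2*(2*q^2 - 19*q + 24))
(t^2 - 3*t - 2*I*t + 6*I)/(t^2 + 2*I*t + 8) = (t - 3)/(t + 4*I)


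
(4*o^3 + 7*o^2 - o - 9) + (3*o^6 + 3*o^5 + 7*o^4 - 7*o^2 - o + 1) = 3*o^6 + 3*o^5 + 7*o^4 + 4*o^3 - 2*o - 8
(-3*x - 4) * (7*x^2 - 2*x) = -21*x^3 - 22*x^2 + 8*x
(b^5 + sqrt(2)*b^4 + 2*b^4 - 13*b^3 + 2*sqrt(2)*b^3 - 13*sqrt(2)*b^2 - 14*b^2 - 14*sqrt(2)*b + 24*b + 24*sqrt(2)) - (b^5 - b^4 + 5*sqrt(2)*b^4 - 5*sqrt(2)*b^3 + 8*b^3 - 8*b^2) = -4*sqrt(2)*b^4 + 3*b^4 - 21*b^3 + 7*sqrt(2)*b^3 - 13*sqrt(2)*b^2 - 6*b^2 - 14*sqrt(2)*b + 24*b + 24*sqrt(2)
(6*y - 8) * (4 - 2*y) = -12*y^2 + 40*y - 32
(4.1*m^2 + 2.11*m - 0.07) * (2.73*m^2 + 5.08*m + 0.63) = 11.193*m^4 + 26.5883*m^3 + 13.1107*m^2 + 0.9737*m - 0.0441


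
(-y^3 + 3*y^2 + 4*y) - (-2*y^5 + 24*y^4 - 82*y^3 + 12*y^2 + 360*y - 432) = 2*y^5 - 24*y^4 + 81*y^3 - 9*y^2 - 356*y + 432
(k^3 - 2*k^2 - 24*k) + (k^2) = k^3 - k^2 - 24*k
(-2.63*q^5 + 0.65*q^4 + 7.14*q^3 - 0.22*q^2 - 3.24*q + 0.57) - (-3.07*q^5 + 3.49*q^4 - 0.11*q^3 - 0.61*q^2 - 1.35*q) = 0.44*q^5 - 2.84*q^4 + 7.25*q^3 + 0.39*q^2 - 1.89*q + 0.57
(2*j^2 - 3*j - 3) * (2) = 4*j^2 - 6*j - 6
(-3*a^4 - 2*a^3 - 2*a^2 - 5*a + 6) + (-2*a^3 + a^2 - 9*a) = -3*a^4 - 4*a^3 - a^2 - 14*a + 6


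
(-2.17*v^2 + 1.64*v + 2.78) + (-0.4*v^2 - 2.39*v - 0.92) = -2.57*v^2 - 0.75*v + 1.86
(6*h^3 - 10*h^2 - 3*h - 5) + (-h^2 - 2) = 6*h^3 - 11*h^2 - 3*h - 7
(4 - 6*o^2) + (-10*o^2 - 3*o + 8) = -16*o^2 - 3*o + 12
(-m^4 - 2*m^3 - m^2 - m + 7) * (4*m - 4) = -4*m^5 - 4*m^4 + 4*m^3 + 32*m - 28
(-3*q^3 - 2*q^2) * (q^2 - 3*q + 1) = -3*q^5 + 7*q^4 + 3*q^3 - 2*q^2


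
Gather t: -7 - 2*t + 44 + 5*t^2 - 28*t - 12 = 5*t^2 - 30*t + 25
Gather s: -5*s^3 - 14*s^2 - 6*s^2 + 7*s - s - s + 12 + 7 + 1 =-5*s^3 - 20*s^2 + 5*s + 20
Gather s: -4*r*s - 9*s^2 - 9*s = -9*s^2 + s*(-4*r - 9)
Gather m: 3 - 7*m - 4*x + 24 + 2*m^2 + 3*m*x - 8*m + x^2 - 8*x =2*m^2 + m*(3*x - 15) + x^2 - 12*x + 27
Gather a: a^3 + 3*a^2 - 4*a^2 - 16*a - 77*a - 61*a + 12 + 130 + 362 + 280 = a^3 - a^2 - 154*a + 784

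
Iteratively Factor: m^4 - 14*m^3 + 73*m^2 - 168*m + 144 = (m - 3)*(m^3 - 11*m^2 + 40*m - 48) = (m - 4)*(m - 3)*(m^2 - 7*m + 12) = (m - 4)*(m - 3)^2*(m - 4)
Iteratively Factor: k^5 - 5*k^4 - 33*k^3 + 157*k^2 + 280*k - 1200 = (k - 5)*(k^4 - 33*k^2 - 8*k + 240) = (k - 5)^2*(k^3 + 5*k^2 - 8*k - 48) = (k - 5)^2*(k - 3)*(k^2 + 8*k + 16) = (k - 5)^2*(k - 3)*(k + 4)*(k + 4)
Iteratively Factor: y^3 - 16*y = (y - 4)*(y^2 + 4*y) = (y - 4)*(y + 4)*(y)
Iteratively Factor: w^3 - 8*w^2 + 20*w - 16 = (w - 2)*(w^2 - 6*w + 8) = (w - 4)*(w - 2)*(w - 2)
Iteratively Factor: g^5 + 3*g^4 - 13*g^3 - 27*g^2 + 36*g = (g - 1)*(g^4 + 4*g^3 - 9*g^2 - 36*g) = (g - 1)*(g + 3)*(g^3 + g^2 - 12*g) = g*(g - 1)*(g + 3)*(g^2 + g - 12) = g*(g - 1)*(g + 3)*(g + 4)*(g - 3)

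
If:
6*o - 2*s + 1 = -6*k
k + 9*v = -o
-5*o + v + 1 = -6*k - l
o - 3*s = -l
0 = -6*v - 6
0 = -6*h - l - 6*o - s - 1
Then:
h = -1343/48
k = -19/8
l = 569/8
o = 91/8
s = 55/2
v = -1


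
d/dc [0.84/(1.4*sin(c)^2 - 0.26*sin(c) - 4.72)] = (0.2184 - 2.352*sin(c))*cos(c)/(-1.4*sin(c)^2 + 0.26*sin(c) + 4.72)^2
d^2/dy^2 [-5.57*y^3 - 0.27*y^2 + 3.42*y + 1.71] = -33.42*y - 0.54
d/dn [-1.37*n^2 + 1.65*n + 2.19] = 1.65 - 2.74*n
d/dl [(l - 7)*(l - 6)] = 2*l - 13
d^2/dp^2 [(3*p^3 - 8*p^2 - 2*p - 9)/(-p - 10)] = 6*(-p^3 - 30*p^2 - 300*p + 263)/(p^3 + 30*p^2 + 300*p + 1000)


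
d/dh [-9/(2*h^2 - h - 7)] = 9*(4*h - 1)/(-2*h^2 + h + 7)^2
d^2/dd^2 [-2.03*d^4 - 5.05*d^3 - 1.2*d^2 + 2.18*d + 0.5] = -24.36*d^2 - 30.3*d - 2.4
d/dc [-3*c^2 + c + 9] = 1 - 6*c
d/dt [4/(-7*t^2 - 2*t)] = 8*(7*t + 1)/(t^2*(7*t + 2)^2)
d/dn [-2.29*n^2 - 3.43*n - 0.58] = -4.58*n - 3.43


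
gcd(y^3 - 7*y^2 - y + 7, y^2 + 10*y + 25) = 1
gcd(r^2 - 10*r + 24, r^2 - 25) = 1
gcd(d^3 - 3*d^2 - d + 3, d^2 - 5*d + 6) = d - 3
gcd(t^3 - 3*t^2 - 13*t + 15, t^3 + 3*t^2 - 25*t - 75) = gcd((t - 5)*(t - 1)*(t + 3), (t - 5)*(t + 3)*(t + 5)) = t^2 - 2*t - 15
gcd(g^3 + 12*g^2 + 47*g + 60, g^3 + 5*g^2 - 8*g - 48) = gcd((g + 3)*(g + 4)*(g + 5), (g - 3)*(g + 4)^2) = g + 4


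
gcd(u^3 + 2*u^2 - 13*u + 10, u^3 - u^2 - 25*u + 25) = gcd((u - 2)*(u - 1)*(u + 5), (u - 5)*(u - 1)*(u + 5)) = u^2 + 4*u - 5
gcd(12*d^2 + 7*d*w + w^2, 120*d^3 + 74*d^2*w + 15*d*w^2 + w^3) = 4*d + w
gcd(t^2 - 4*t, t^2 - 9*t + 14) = 1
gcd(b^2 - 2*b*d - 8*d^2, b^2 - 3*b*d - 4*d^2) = b - 4*d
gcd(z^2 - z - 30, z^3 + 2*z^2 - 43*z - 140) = z + 5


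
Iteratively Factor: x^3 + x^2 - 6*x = (x - 2)*(x^2 + 3*x) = x*(x - 2)*(x + 3)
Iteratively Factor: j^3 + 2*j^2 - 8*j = (j)*(j^2 + 2*j - 8) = j*(j - 2)*(j + 4)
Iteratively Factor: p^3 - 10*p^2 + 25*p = (p - 5)*(p^2 - 5*p) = (p - 5)^2*(p)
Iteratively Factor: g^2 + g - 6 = (g - 2)*(g + 3)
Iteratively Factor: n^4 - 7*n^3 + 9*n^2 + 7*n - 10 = (n - 2)*(n^3 - 5*n^2 - n + 5) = (n - 2)*(n - 1)*(n^2 - 4*n - 5) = (n - 2)*(n - 1)*(n + 1)*(n - 5)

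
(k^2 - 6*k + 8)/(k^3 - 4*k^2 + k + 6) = (k - 4)/(k^2 - 2*k - 3)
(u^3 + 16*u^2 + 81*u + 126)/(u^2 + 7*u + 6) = (u^2 + 10*u + 21)/(u + 1)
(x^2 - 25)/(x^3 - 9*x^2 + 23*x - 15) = (x + 5)/(x^2 - 4*x + 3)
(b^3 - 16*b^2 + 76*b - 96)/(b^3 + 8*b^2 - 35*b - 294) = (b^2 - 10*b + 16)/(b^2 + 14*b + 49)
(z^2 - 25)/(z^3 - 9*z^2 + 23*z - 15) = (z + 5)/(z^2 - 4*z + 3)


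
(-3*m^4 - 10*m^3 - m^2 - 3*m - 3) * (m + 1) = -3*m^5 - 13*m^4 - 11*m^3 - 4*m^2 - 6*m - 3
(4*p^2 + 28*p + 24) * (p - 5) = 4*p^3 + 8*p^2 - 116*p - 120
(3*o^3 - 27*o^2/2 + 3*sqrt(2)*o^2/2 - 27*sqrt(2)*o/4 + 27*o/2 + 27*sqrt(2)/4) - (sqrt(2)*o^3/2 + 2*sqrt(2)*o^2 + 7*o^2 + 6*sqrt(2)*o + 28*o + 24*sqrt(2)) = -sqrt(2)*o^3/2 + 3*o^3 - 41*o^2/2 - sqrt(2)*o^2/2 - 51*sqrt(2)*o/4 - 29*o/2 - 69*sqrt(2)/4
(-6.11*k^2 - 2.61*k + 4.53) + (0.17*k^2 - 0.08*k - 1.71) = -5.94*k^2 - 2.69*k + 2.82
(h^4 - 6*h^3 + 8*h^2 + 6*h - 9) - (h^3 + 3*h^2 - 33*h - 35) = h^4 - 7*h^3 + 5*h^2 + 39*h + 26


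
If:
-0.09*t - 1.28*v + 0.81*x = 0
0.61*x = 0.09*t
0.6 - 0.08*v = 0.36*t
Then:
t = 1.66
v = 0.04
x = 0.24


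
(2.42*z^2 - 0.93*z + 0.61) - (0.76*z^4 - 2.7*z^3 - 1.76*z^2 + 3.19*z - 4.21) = -0.76*z^4 + 2.7*z^3 + 4.18*z^2 - 4.12*z + 4.82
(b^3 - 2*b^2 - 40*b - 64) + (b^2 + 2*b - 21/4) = b^3 - b^2 - 38*b - 277/4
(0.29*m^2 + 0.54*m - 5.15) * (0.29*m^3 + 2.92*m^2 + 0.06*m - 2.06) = 0.0841*m^5 + 1.0034*m^4 + 0.1007*m^3 - 15.603*m^2 - 1.4214*m + 10.609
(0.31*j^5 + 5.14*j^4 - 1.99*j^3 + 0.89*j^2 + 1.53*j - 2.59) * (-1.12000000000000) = -0.3472*j^5 - 5.7568*j^4 + 2.2288*j^3 - 0.9968*j^2 - 1.7136*j + 2.9008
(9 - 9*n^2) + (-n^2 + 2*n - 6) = -10*n^2 + 2*n + 3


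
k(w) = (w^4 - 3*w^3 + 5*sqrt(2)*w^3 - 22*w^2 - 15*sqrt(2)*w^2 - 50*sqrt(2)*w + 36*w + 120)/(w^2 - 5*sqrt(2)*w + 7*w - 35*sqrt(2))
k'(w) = (-2*w - 7 + 5*sqrt(2))*(w^4 - 3*w^3 + 5*sqrt(2)*w^3 - 22*w^2 - 15*sqrt(2)*w^2 - 50*sqrt(2)*w + 36*w + 120)/(w^2 - 5*sqrt(2)*w + 7*w - 35*sqrt(2))^2 + (4*w^3 - 9*w^2 + 15*sqrt(2)*w^2 - 44*w - 30*sqrt(2)*w - 50*sqrt(2) + 36)/(w^2 - 5*sqrt(2)*w + 7*w - 35*sqrt(2)) = 2*(w^5 - 5*sqrt(2)*w^4 + 9*w^4 - 71*w^3 - 20*sqrt(2)*w^3 - 545*w^2 + 185*sqrt(2)*w^2 + 930*w + 770*sqrt(2)*w - 330*sqrt(2) + 1330)/(w^4 - 10*sqrt(2)*w^3 + 14*w^3 - 140*sqrt(2)*w^2 + 99*w^2 - 490*sqrt(2)*w + 700*w + 2450)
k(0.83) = -1.31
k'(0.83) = 1.92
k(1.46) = 0.12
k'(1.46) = 2.59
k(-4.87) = 25.30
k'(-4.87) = -18.17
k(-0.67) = -2.51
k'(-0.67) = -0.49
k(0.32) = -2.12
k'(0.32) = 1.21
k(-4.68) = 22.07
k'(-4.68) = -15.97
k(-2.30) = 1.14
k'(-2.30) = -4.21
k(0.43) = -1.97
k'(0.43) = 1.37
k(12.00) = 226.93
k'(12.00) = 23.16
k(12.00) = 226.93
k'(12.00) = 23.16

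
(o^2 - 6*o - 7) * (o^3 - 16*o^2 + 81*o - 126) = o^5 - 22*o^4 + 170*o^3 - 500*o^2 + 189*o + 882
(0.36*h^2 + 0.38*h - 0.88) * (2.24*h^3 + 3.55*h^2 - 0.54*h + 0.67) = 0.8064*h^5 + 2.1292*h^4 - 0.8166*h^3 - 3.088*h^2 + 0.7298*h - 0.5896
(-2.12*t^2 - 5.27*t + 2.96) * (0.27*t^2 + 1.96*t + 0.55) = -0.5724*t^4 - 5.5781*t^3 - 10.696*t^2 + 2.9031*t + 1.628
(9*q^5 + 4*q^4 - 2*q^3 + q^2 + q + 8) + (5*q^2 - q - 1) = 9*q^5 + 4*q^4 - 2*q^3 + 6*q^2 + 7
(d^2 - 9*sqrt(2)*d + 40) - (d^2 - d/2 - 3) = -9*sqrt(2)*d + d/2 + 43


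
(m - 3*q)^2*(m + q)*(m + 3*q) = m^4 - 2*m^3*q - 12*m^2*q^2 + 18*m*q^3 + 27*q^4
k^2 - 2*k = k*(k - 2)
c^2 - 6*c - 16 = (c - 8)*(c + 2)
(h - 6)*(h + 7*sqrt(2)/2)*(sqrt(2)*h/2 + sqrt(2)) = sqrt(2)*h^3/2 - 2*sqrt(2)*h^2 + 7*h^2/2 - 14*h - 6*sqrt(2)*h - 42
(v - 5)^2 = v^2 - 10*v + 25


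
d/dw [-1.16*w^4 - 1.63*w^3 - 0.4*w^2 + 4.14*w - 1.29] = -4.64*w^3 - 4.89*w^2 - 0.8*w + 4.14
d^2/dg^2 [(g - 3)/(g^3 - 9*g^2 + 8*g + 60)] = 2*((g - 3)*(3*g^2 - 18*g + 8)^2 + (-3*g^2 + 18*g - 3*(g - 3)^2 - 8)*(g^3 - 9*g^2 + 8*g + 60))/(g^3 - 9*g^2 + 8*g + 60)^3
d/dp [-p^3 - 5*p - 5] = -3*p^2 - 5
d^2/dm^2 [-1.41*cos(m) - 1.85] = 1.41*cos(m)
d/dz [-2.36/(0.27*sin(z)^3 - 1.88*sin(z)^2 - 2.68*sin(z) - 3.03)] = (1.9116*sin(z)^2 - 8.8736*sin(z) - 6.3248)*cos(z)/(-0.27*sin(z)^3 + 1.88*sin(z)^2 + 2.68*sin(z) + 3.03)^2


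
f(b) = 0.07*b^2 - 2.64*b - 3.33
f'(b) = 0.14*b - 2.64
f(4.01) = -12.79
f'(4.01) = -2.08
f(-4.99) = 11.59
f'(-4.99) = -3.34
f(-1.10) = -0.34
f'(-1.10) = -2.79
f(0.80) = -5.40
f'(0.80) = -2.53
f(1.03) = -5.97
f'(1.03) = -2.50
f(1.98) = -8.28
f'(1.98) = -2.36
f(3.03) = -10.69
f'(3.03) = -2.22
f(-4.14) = 8.80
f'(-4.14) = -3.22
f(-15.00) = 52.02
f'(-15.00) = -4.74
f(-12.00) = 38.43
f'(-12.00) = -4.32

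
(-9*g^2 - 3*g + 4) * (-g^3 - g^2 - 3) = 9*g^5 + 12*g^4 - g^3 + 23*g^2 + 9*g - 12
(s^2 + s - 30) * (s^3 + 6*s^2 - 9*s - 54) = s^5 + 7*s^4 - 33*s^3 - 243*s^2 + 216*s + 1620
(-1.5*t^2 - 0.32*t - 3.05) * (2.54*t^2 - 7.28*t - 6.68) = -3.81*t^4 + 10.1072*t^3 + 4.6026*t^2 + 24.3416*t + 20.374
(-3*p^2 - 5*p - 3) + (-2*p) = -3*p^2 - 7*p - 3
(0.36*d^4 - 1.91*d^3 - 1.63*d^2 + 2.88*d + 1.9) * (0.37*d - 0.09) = 0.1332*d^5 - 0.7391*d^4 - 0.4312*d^3 + 1.2123*d^2 + 0.4438*d - 0.171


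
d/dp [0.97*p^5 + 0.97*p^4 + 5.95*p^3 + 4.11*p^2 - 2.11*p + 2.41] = 4.85*p^4 + 3.88*p^3 + 17.85*p^2 + 8.22*p - 2.11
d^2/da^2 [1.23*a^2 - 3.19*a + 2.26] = 2.46000000000000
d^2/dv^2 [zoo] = 0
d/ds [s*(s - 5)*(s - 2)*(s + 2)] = 4*s^3 - 15*s^2 - 8*s + 20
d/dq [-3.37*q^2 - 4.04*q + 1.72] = -6.74*q - 4.04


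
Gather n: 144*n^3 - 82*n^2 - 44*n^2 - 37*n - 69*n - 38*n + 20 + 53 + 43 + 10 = 144*n^3 - 126*n^2 - 144*n + 126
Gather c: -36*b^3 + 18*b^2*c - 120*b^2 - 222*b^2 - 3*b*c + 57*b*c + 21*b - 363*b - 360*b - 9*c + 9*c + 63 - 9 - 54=-36*b^3 - 342*b^2 - 702*b + c*(18*b^2 + 54*b)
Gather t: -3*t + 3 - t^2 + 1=-t^2 - 3*t + 4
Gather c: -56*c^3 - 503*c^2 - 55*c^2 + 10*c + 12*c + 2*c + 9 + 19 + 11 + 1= -56*c^3 - 558*c^2 + 24*c + 40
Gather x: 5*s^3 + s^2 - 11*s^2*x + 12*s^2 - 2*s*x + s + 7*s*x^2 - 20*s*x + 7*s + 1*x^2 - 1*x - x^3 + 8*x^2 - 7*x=5*s^3 + 13*s^2 + 8*s - x^3 + x^2*(7*s + 9) + x*(-11*s^2 - 22*s - 8)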